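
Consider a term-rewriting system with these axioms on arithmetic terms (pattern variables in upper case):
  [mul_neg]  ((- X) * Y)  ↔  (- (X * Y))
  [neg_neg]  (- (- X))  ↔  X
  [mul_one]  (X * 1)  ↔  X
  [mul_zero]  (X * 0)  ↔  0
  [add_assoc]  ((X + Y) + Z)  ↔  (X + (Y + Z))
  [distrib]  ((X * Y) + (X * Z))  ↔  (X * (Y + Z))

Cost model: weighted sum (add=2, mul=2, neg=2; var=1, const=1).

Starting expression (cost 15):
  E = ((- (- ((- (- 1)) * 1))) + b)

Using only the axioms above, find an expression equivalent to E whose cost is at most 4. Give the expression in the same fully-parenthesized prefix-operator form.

1. [mul_one →] ((- (- 1)) * 1)  →  (- (- 1));  E = ((- (- (- (- 1)))) + b)
2. [neg_neg →] (- (- (- (- 1))))  →  (- (- 1));  E = ((- (- 1)) + b)
3. [neg_neg →] (- (- 1))  →  1;  cost 4 ≤ 4, done

(1 + b)   [cost 4]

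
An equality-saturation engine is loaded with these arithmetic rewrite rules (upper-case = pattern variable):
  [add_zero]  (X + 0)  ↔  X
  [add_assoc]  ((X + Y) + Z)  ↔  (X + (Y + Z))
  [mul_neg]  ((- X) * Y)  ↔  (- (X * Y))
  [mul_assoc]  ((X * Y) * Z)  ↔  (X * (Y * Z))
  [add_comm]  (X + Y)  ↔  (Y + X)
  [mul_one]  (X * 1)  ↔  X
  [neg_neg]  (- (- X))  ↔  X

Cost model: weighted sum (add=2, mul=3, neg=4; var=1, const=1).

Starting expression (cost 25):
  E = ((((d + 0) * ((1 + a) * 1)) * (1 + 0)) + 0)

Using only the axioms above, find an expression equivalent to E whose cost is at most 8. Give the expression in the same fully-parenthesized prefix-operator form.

(d * (a + 1))   [cost 8]

(1) ((1 + a) * 1)  =[mul_one →]=  (1 + a)    ⊢ ((((d + 0) * (1 + a)) * (1 + 0)) + 0)
(2) (1 + a)  =[add_comm →]=  (a + 1)    ⊢ ((((d + 0) * (a + 1)) * (1 + 0)) + 0)
(3) ((((d + 0) * (a + 1)) * (1 + 0)) + 0)  =[add_zero →]=  (((d + 0) * (a + 1)) * (1 + 0))
(4) (1 + 0)  =[add_zero →]=  1    ⊢ (((d + 0) * (a + 1)) * 1)
(5) (d + 0)  =[add_zero →]=  d    ⊢ ((d * (a + 1)) * 1)
(6) ((d * (a + 1)) * 1)  =[mul_one →]=  (d * (a + 1))    ⊢ cost 8, within 8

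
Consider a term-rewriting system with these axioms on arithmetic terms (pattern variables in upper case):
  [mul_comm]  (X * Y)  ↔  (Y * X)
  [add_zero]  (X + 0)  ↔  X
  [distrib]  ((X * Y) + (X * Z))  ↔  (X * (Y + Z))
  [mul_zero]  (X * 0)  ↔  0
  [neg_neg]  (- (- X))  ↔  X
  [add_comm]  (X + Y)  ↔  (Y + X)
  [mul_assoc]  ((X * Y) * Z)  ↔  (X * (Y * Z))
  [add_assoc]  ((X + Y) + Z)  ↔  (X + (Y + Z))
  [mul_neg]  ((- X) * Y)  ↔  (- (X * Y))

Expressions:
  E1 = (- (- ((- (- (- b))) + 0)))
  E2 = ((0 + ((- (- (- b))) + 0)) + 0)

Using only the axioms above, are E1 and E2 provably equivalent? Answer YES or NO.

YES

1. [add_zero →] ((- (- (- b))) + 0)  →  (- (- (- b)));  E1 = (- (- (- (- (- b)))))
2. [neg_neg →] (- (- (- (- b))))  →  (- (- b));  E1 = (- (- (- b)))
3. [neg_neg →] (- (- b))  →  b;  E1 = (- b)
4. [add_zero ←] (- b)  →  ((- b) + 0)
5. [add_comm →] ((- b) + 0)  →  (0 + (- b))
6. [add_zero ←] (0 + (- b))  →  ((0 + (- b)) + 0)
7. [add_zero ←] (- b)  →  ((- b) + 0);  E1 = ((0 + ((- b) + 0)) + 0)
8. [neg_neg ←] b  →  (- (- b));  this is E2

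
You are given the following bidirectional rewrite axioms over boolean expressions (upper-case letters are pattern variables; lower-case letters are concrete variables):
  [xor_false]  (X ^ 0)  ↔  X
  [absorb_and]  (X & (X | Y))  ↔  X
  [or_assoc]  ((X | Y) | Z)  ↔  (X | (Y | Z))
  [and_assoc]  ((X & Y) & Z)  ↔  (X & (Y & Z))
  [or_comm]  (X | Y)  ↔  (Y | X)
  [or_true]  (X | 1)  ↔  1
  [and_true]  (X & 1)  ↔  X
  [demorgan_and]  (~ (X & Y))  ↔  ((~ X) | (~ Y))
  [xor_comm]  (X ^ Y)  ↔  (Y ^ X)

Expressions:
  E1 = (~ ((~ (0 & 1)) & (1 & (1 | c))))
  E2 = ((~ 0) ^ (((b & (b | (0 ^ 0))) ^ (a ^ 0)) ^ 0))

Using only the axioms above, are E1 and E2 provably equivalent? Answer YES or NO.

All listed rules preserve value, hence provable equivalence implies equal values everywhere; look for a separating assignment.
a=0, b=0, c=0 gives E1 ↦ 0, E2 ↦ 1; values differ ⇒ not provably equivalent.

NO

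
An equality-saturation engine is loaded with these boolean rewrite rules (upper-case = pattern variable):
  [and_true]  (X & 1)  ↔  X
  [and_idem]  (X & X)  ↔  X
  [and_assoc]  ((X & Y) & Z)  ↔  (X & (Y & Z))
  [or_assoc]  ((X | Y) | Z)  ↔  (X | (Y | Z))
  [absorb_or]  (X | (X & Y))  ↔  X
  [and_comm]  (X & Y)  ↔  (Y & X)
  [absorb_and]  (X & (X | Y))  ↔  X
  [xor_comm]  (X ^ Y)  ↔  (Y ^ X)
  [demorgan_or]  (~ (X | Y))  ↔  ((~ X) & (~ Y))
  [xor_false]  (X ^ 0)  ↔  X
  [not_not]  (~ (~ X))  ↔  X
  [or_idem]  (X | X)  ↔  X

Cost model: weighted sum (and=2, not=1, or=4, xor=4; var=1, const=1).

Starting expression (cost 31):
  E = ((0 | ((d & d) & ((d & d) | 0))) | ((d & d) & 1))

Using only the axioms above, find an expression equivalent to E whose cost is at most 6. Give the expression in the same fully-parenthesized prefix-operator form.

(1) ((d & d) & ((d & d) | 0))  =[absorb_and →]=  (d & d)    ⊢ ((0 | (d & d)) | ((d & d) & 1))
(2) ((0 | (d & d)) | ((d & d) & 1))  =[or_assoc →]=  (0 | ((d & d) | ((d & d) & 1)))
(3) ((d & d) | ((d & d) & 1))  =[absorb_or →]=  (d & d)    ⊢ (0 | (d & d))
(4) (d & d)  =[and_idem →]=  d    ⊢ cost 6, within 6

(0 | d)   [cost 6]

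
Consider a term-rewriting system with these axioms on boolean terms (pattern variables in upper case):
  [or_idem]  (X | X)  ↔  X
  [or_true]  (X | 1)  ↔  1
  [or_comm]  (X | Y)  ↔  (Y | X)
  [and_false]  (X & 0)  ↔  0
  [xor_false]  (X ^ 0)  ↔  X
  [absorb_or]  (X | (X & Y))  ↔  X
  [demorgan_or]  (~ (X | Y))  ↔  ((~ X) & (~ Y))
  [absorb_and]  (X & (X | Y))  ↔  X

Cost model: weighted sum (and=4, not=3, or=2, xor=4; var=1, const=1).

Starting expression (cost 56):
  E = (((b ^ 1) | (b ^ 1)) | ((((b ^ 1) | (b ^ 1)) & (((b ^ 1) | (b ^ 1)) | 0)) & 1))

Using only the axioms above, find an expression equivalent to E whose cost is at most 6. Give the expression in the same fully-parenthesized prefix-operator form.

1. [absorb_and →] (((b ^ 1) | (b ^ 1)) & (((b ^ 1) | (b ^ 1)) | 0))  →  ((b ^ 1) | (b ^ 1));  E = (((b ^ 1) | (b ^ 1)) | (((b ^ 1) | (b ^ 1)) & 1))
2. [absorb_or →] (((b ^ 1) | (b ^ 1)) | (((b ^ 1) | (b ^ 1)) & 1))  →  ((b ^ 1) | (b ^ 1))
3. [or_idem →] ((b ^ 1) | (b ^ 1))  →  (b ^ 1);  cost 6 ≤ 6, done

(b ^ 1)   [cost 6]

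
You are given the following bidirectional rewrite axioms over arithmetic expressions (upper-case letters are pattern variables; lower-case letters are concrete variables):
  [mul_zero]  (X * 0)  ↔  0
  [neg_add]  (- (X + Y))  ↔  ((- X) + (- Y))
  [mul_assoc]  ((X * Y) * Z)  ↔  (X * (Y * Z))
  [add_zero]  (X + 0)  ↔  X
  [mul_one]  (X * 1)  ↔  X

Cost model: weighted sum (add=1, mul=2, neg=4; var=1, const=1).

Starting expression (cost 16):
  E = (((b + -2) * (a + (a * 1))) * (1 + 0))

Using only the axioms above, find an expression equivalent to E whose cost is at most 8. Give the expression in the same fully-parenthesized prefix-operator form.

((b + -2) * (a + a))   [cost 8]

1. [add_zero →] (1 + 0)  →  1;  E = (((b + -2) * (a + (a * 1))) * 1)
2. [mul_one →] (a * 1)  →  a;  E = (((b + -2) * (a + a)) * 1)
3. [mul_one →] (((b + -2) * (a + a)) * 1)  →  ((b + -2) * (a + a));  cost 8 ≤ 8, done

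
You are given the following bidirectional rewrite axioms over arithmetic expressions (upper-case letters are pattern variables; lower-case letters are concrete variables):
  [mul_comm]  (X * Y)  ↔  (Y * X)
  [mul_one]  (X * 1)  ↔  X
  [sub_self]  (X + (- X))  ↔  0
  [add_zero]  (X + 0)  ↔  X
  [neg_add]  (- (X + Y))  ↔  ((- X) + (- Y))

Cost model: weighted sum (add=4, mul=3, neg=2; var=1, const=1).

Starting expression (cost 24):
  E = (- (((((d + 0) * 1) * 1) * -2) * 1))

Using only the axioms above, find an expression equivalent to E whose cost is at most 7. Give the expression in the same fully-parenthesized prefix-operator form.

(- (d * -2))   [cost 7]

(1) (((((d + 0) * 1) * 1) * -2) * 1)  =[mul_one →]=  ((((d + 0) * 1) * 1) * -2)    ⊢ (- ((((d + 0) * 1) * 1) * -2))
(2) ((d + 0) * 1)  =[mul_one →]=  (d + 0)    ⊢ (- (((d + 0) * 1) * -2))
(3) ((d + 0) * 1)  =[mul_one →]=  (d + 0)    ⊢ (- ((d + 0) * -2))
(4) (d + 0)  =[add_zero →]=  d    ⊢ cost 7, within 7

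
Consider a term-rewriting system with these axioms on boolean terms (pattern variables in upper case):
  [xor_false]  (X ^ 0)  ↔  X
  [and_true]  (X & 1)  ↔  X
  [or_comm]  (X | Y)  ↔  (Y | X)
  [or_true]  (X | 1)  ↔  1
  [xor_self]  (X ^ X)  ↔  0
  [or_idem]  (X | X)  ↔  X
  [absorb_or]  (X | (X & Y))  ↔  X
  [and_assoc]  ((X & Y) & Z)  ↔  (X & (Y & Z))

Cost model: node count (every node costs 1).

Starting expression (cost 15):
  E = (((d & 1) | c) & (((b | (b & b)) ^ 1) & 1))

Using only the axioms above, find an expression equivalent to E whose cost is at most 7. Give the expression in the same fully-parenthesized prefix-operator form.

1. [and_true →] (((b | (b & b)) ^ 1) & 1)  →  ((b | (b & b)) ^ 1);  E = (((d & 1) | c) & ((b | (b & b)) ^ 1))
2. [absorb_or →] (b | (b & b))  →  b;  E = (((d & 1) | c) & (b ^ 1))
3. [and_true →] (d & 1)  →  d;  cost 7 ≤ 7, done

((d | c) & (b ^ 1))   [cost 7]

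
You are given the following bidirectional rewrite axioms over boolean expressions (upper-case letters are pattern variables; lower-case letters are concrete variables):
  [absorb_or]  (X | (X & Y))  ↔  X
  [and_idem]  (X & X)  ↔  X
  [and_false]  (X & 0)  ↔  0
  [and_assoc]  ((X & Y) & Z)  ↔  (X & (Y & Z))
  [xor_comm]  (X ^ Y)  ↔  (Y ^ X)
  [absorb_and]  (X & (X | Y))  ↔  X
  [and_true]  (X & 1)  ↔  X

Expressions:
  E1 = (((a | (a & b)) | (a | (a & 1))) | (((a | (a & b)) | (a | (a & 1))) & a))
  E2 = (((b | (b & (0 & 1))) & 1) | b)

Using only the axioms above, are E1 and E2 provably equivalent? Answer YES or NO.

All listed rules preserve value, hence provable equivalence implies equal values everywhere; look for a separating assignment.
a=0, b=1 gives E1 ↦ 0, E2 ↦ 1; values differ ⇒ not provably equivalent.

NO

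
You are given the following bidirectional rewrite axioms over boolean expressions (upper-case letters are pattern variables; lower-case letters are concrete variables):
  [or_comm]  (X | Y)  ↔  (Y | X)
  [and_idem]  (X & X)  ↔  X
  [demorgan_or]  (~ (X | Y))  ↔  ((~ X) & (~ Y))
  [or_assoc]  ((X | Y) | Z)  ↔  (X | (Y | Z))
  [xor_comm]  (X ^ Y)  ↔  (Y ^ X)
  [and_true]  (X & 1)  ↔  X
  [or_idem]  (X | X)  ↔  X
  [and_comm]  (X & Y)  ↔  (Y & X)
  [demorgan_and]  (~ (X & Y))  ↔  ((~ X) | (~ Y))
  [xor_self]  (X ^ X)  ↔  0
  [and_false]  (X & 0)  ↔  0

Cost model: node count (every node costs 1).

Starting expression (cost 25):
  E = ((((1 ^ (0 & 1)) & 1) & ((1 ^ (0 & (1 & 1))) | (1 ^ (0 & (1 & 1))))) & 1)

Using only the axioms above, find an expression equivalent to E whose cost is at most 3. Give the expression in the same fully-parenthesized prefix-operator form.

(1) ((1 ^ (0 & (1 & 1))) | (1 ^ (0 & (1 & 1))))  =[or_idem →]=  (1 ^ (0 & (1 & 1)))    ⊢ ((((1 ^ (0 & 1)) & 1) & (1 ^ (0 & (1 & 1)))) & 1)
(2) ((1 ^ (0 & 1)) & 1)  =[and_true →]=  (1 ^ (0 & 1))    ⊢ (((1 ^ (0 & 1)) & (1 ^ (0 & (1 & 1)))) & 1)
(3) (((1 ^ (0 & 1)) & (1 ^ (0 & (1 & 1)))) & 1)  =[and_true →]=  ((1 ^ (0 & 1)) & (1 ^ (0 & (1 & 1))))
(4) (1 & 1)  =[and_true →]=  1    ⊢ ((1 ^ (0 & 1)) & (1 ^ (0 & 1)))
(5) ((1 ^ (0 & 1)) & (1 ^ (0 & 1)))  =[and_idem →]=  (1 ^ (0 & 1))
(6) (0 & 1)  =[and_true →]=  0    ⊢ cost 3, within 3

(1 ^ 0)   [cost 3]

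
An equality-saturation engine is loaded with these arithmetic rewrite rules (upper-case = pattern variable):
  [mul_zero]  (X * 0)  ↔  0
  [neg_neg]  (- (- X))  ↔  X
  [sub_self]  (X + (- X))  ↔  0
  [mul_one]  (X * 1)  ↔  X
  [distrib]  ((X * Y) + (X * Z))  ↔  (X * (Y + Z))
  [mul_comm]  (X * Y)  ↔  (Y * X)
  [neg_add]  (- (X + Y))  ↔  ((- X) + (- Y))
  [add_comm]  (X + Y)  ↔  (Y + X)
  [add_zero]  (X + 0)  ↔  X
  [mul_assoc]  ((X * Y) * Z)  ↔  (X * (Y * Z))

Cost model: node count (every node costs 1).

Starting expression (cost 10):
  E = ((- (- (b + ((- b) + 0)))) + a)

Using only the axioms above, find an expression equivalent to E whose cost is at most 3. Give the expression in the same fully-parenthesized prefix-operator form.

step 1: add_zero (→) rewrites ((- b) + 0) into (- b), now ((- (- (b + (- b)))) + a)
step 2: sub_self (→) rewrites (b + (- b)) into 0, now ((- (- 0)) + a)
step 3: neg_neg (→) rewrites (- (- 0)) into 0, reaching cost 3 (bound 3)

(0 + a)   [cost 3]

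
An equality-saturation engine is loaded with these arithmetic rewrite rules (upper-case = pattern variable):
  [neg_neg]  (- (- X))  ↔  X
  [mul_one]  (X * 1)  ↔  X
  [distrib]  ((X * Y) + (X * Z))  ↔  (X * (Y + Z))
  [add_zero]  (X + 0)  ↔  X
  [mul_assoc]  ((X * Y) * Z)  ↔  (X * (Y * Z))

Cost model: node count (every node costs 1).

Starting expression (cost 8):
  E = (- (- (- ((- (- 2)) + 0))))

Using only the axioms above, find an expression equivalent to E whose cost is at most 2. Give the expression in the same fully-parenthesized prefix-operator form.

(- 2)   [cost 2]

step 1: add_zero (→) rewrites ((- (- 2)) + 0) into (- (- 2)), now (- (- (- (- (- 2)))))
step 2: neg_neg (→) rewrites (- (- (- 2))) into (- 2), now (- (- (- 2)))
step 3: neg_neg (→) rewrites (- (- 2)) into 2, reaching cost 2 (bound 2)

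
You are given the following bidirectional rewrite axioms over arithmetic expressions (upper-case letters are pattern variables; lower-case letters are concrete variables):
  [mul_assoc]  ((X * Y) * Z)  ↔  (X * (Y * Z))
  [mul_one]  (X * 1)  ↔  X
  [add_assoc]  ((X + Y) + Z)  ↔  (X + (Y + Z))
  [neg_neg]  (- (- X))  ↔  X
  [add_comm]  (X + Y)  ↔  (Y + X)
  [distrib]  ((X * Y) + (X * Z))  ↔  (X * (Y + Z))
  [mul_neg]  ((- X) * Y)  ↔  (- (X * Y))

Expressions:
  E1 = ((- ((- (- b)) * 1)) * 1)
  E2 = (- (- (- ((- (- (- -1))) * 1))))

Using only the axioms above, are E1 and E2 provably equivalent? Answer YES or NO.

The axioms are sound identities: if E1 ↔* E2 then E1 and E2 evaluate identically under any assignment.
Under b=0: E1 evaluates to 0, E2 to -1. Distinct ⇒ no rewrite sequence connects them.

NO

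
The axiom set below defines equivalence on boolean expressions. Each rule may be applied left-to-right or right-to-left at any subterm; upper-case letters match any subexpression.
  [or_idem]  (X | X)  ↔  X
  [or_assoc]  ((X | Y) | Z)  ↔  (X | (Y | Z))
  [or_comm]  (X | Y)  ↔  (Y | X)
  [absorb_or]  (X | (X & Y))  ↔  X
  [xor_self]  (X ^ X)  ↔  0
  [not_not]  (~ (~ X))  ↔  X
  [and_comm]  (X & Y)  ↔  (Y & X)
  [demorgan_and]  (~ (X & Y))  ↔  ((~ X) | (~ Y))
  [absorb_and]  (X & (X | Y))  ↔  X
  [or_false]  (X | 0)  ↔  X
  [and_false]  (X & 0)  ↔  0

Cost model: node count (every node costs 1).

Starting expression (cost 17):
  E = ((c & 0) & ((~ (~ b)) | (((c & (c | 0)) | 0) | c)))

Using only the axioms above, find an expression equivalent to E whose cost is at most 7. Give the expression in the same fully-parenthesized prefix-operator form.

1. [absorb_and →] (c & (c | 0))  →  c;  E = ((c & 0) & ((~ (~ b)) | ((c | 0) | c)))
2. [or_false →] (c | 0)  →  c;  E = ((c & 0) & ((~ (~ b)) | (c | c)))
3. [not_not →] (~ (~ b))  →  b;  E = ((c & 0) & (b | (c | c)))
4. [or_idem →] (c | c)  →  c;  cost 7 ≤ 7, done

((c & 0) & (b | c))   [cost 7]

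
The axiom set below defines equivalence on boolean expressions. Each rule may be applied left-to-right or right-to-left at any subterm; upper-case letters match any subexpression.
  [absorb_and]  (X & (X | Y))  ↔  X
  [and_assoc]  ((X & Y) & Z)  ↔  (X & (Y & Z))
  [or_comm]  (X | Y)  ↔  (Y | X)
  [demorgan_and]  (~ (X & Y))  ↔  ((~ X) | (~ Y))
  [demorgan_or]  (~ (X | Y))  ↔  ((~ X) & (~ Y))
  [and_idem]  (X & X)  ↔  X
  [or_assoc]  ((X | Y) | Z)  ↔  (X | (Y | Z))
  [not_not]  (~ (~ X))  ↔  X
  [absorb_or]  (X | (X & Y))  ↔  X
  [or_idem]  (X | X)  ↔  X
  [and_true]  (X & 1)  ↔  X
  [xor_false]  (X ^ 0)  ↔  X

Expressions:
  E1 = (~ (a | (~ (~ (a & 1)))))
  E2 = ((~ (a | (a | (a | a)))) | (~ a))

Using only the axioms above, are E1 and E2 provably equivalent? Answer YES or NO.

YES

step 1: and_true (→) rewrites (a & 1) into a, now (~ (a | (~ (~ a))))
step 2: not_not (→) rewrites (~ (~ a)) into a, now (~ (a | a))
step 3: or_idem (→) rewrites (a | a) into a, now (~ a)
step 4: or_idem (←) rewrites (~ a) into ((~ a) | (~ a))
step 5: or_idem (←) rewrites a into (a | a), now ((~ (a | a)) | (~ a))
step 6: or_idem (←) rewrites a into (a | a), now ((~ (a | (a | a))) | (~ a))
step 7: or_idem (←) rewrites a into (a | a), which is E2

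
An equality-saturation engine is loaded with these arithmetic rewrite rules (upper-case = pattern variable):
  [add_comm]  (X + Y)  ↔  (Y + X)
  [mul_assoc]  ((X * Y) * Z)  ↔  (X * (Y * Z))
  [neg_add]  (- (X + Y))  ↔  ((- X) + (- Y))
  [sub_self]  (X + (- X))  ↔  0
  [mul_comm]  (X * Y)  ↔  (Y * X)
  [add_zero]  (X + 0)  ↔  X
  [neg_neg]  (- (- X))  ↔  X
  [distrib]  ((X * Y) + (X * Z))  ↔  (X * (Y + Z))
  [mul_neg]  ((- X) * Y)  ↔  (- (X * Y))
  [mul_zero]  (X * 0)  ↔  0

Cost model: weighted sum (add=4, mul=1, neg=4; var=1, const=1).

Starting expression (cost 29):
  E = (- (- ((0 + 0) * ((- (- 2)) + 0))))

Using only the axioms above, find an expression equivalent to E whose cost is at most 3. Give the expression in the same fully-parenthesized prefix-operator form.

(0 * 2)   [cost 3]

(1) (- (- 2))  =[neg_neg →]=  2    ⊢ (- (- ((0 + 0) * (2 + 0))))
(2) (- (- ((0 + 0) * (2 + 0))))  =[neg_neg →]=  ((0 + 0) * (2 + 0))
(3) (2 + 0)  =[add_zero →]=  2    ⊢ ((0 + 0) * 2)
(4) (0 + 0)  =[add_zero →]=  0    ⊢ cost 3, within 3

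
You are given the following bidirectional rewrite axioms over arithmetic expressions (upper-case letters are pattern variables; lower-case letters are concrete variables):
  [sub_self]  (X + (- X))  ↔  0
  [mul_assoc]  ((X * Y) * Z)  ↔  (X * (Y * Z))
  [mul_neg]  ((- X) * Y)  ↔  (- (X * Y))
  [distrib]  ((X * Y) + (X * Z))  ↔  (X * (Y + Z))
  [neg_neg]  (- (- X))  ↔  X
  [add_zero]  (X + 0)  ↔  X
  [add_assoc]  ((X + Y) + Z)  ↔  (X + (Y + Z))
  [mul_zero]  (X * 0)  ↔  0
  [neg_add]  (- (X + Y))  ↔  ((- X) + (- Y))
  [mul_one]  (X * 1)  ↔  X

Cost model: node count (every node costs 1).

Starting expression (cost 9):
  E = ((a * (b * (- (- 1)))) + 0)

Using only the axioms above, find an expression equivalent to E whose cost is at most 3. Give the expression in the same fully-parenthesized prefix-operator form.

(a * b)   [cost 3]

step 1: neg_neg (→) rewrites (- (- 1)) into 1, now ((a * (b * 1)) + 0)
step 2: add_zero (→) rewrites ((a * (b * 1)) + 0) into (a * (b * 1))
step 3: mul_one (→) rewrites (b * 1) into b, reaching cost 3 (bound 3)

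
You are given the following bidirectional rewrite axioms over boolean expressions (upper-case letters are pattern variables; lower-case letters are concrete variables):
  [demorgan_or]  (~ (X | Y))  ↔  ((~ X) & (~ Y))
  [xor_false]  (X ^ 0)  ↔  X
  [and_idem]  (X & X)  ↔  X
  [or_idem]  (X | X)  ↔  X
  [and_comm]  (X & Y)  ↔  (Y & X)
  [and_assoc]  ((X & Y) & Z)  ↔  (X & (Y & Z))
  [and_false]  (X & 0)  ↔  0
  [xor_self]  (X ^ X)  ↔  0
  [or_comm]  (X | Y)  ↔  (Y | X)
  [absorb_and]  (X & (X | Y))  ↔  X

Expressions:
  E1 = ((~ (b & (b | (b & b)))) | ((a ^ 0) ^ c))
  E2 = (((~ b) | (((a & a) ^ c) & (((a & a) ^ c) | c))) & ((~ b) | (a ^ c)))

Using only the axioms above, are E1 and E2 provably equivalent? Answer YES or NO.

step 1: and_idem (→) rewrites (b & b) into b, now ((~ (b & (b | b))) | ((a ^ 0) ^ c))
step 2: absorb_and (→) rewrites (b & (b | b)) into b, now ((~ b) | ((a ^ 0) ^ c))
step 3: xor_false (→) rewrites (a ^ 0) into a, now ((~ b) | (a ^ c))
step 4: and_idem (←) rewrites ((~ b) | (a ^ c)) into (((~ b) | (a ^ c)) & ((~ b) | (a ^ c)))
step 5: and_idem (←) rewrites a into (a & a), now (((~ b) | ((a & a) ^ c)) & ((~ b) | (a ^ c)))
step 6: absorb_and (←) rewrites ((a & a) ^ c) into (((a & a) ^ c) & (((a & a) ^ c) | c)), which is E2

YES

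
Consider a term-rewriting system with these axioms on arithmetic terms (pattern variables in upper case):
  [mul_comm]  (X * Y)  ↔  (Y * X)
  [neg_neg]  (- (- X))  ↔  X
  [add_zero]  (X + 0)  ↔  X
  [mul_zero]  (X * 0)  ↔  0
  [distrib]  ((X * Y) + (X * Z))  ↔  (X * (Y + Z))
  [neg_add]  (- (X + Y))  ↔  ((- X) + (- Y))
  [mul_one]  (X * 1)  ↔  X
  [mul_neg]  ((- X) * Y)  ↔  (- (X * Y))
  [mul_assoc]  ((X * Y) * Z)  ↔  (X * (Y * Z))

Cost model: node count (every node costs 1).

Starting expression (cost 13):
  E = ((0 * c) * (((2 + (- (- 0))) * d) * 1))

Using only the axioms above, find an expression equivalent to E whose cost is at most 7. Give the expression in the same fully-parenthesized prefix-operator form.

((0 * c) * (2 * d))   [cost 7]

1. [neg_neg →] (- (- 0))  →  0;  E = ((0 * c) * (((2 + 0) * d) * 1))
2. [mul_one →] (((2 + 0) * d) * 1)  →  ((2 + 0) * d);  E = ((0 * c) * ((2 + 0) * d))
3. [add_zero →] (2 + 0)  →  2;  cost 7 ≤ 7, done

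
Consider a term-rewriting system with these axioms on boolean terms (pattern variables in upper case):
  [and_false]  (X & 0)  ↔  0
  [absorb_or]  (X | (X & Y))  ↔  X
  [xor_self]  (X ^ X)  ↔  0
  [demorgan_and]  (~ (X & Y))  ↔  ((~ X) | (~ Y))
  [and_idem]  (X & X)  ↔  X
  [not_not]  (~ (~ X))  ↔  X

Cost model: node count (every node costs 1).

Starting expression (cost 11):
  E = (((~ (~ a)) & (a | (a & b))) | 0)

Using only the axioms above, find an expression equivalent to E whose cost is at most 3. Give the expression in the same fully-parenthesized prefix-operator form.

step 1: not_not (→) rewrites (~ (~ a)) into a, now ((a & (a | (a & b))) | 0)
step 2: absorb_or (→) rewrites (a | (a & b)) into a, now ((a & a) | 0)
step 3: and_idem (→) rewrites (a & a) into a, reaching cost 3 (bound 3)

(a | 0)   [cost 3]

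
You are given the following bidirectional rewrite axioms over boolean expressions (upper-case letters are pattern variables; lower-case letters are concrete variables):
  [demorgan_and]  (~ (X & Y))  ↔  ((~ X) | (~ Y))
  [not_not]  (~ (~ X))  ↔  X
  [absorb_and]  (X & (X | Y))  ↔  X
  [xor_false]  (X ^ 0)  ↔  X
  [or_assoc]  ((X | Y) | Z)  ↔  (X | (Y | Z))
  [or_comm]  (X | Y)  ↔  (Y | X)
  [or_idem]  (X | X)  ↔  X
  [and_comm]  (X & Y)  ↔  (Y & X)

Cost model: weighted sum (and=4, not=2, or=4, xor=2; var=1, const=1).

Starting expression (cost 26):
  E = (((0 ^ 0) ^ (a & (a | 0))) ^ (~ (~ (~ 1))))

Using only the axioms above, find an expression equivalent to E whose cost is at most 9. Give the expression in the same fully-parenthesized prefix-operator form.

(1) (a & (a | 0))  =[absorb_and →]=  a    ⊢ (((0 ^ 0) ^ a) ^ (~ (~ (~ 1))))
(2) (0 ^ 0)  =[xor_false →]=  0    ⊢ ((0 ^ a) ^ (~ (~ (~ 1))))
(3) (~ (~ 1))  =[not_not →]=  1    ⊢ cost 9, within 9

((0 ^ a) ^ (~ 1))   [cost 9]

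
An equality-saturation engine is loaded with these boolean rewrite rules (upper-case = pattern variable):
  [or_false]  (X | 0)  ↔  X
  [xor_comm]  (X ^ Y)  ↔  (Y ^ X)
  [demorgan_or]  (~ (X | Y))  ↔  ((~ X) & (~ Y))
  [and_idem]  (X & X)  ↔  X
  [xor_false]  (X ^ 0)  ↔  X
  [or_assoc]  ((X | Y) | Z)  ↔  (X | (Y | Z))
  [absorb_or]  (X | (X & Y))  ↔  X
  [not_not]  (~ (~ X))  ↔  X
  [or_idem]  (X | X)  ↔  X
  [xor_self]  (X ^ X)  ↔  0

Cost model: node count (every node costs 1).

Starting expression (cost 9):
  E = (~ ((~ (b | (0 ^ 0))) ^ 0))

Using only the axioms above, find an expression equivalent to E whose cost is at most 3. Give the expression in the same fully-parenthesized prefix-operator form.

(b | 0)   [cost 3]

(1) ((~ (b | (0 ^ 0))) ^ 0)  =[xor_false →]=  (~ (b | (0 ^ 0)))    ⊢ (~ (~ (b | (0 ^ 0))))
(2) (~ (~ (b | (0 ^ 0))))  =[not_not →]=  (b | (0 ^ 0))
(3) (0 ^ 0)  =[xor_false →]=  0    ⊢ cost 3, within 3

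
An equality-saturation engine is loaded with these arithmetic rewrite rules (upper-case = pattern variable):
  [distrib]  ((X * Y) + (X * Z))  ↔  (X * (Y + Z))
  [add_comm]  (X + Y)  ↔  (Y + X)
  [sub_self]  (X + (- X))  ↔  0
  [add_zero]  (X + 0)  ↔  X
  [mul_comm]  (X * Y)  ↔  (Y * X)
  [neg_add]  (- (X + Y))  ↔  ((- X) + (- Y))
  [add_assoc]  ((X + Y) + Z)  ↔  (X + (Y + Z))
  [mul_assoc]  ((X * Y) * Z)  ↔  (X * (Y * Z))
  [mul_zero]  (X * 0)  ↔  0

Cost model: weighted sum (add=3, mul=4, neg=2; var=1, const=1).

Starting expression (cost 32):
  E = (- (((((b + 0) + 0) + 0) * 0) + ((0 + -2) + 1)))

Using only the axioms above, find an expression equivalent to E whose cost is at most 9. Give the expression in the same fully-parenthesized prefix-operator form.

1. [add_zero →] ((b + 0) + 0)  →  (b + 0);  E = (- ((((b + 0) + 0) * 0) + ((0 + -2) + 1)))
2. [add_zero →] ((b + 0) + 0)  →  (b + 0);  E = (- (((b + 0) * 0) + ((0 + -2) + 1)))
3. [add_zero →] (b + 0)  →  b;  E = (- ((b * 0) + ((0 + -2) + 1)))
4. [add_comm →] ((b * 0) + ((0 + -2) + 1))  →  (((0 + -2) + 1) + (b * 0));  E = (- (((0 + -2) + 1) + (b * 0)))
5. [add_comm →] (0 + -2)  →  (-2 + 0);  E = (- (((-2 + 0) + 1) + (b * 0)))
6. [mul_zero →] (b * 0)  →  0;  E = (- (((-2 + 0) + 1) + 0))
7. [add_zero →] (-2 + 0)  →  -2;  E = (- ((-2 + 1) + 0))
8. [add_zero →] ((-2 + 1) + 0)  →  (-2 + 1);  cost 7 ≤ 9, done

(- (-2 + 1))   [cost 7]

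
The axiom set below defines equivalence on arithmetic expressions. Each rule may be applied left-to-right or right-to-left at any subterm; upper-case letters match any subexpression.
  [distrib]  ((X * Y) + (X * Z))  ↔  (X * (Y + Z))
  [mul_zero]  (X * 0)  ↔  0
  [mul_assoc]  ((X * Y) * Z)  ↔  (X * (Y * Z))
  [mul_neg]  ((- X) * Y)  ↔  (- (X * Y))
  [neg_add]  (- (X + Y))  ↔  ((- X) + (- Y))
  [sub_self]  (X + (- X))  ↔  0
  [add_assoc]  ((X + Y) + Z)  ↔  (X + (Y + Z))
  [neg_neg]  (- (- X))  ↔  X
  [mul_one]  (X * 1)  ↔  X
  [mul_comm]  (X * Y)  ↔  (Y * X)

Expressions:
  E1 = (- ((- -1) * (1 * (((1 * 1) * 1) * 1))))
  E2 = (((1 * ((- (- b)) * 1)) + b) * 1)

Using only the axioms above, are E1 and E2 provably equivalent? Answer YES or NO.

The axioms are sound identities: if E1 ↔* E2 then E1 and E2 evaluate identically under any assignment.
Under b=0: E1 evaluates to -1, E2 to 0. Distinct ⇒ no rewrite sequence connects them.

NO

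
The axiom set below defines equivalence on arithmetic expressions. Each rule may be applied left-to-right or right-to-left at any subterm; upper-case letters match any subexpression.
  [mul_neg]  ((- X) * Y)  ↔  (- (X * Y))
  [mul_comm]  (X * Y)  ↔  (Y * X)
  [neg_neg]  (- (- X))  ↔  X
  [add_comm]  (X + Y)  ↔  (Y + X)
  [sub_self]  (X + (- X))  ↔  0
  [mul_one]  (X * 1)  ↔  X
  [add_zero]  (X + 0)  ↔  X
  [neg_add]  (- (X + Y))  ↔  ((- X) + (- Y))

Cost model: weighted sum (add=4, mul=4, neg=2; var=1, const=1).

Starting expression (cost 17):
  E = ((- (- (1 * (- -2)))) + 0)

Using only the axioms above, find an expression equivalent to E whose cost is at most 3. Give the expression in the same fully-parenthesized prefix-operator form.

(- -2)   [cost 3]

(1) ((- (- (1 * (- -2)))) + 0)  =[add_zero →]=  (- (- (1 * (- -2))))
(2) (1 * (- -2))  =[mul_comm →]=  ((- -2) * 1)    ⊢ (- (- ((- -2) * 1)))
(3) ((- -2) * 1)  =[mul_one →]=  (- -2)    ⊢ (- (- (- -2)))
(4) (- (- -2))  =[neg_neg →]=  -2    ⊢ cost 3, within 3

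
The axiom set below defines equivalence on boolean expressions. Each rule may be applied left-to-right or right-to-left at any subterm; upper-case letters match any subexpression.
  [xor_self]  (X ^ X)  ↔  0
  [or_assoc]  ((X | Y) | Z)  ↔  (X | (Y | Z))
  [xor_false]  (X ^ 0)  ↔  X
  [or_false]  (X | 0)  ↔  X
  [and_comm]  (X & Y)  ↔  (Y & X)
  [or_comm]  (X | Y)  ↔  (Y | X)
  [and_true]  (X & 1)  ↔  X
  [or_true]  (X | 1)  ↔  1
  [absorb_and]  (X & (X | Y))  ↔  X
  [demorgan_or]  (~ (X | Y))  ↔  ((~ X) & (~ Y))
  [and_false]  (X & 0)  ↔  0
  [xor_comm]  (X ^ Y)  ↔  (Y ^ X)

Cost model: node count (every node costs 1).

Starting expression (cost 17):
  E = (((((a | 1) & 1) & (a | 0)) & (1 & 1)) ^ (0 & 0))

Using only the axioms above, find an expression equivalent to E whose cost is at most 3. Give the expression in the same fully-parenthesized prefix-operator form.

(1 & a)   [cost 3]

step 1: or_true (→) rewrites (a | 1) into 1, now ((((1 & 1) & (a | 0)) & (1 & 1)) ^ (0 & 0))
step 2: and_false (→) rewrites (0 & 0) into 0, now ((((1 & 1) & (a | 0)) & (1 & 1)) ^ 0)
step 3: and_true (→) rewrites (1 & 1) into 1, now (((1 & (a | 0)) & (1 & 1)) ^ 0)
step 4: and_true (→) rewrites (1 & 1) into 1, now (((1 & (a | 0)) & 1) ^ 0)
step 5: and_true (→) rewrites ((1 & (a | 0)) & 1) into (1 & (a | 0)), now ((1 & (a | 0)) ^ 0)
step 6: or_false (→) rewrites (a | 0) into a, now ((1 & a) ^ 0)
step 7: xor_false (→) rewrites ((1 & a) ^ 0) into (1 & a), reaching cost 3 (bound 3)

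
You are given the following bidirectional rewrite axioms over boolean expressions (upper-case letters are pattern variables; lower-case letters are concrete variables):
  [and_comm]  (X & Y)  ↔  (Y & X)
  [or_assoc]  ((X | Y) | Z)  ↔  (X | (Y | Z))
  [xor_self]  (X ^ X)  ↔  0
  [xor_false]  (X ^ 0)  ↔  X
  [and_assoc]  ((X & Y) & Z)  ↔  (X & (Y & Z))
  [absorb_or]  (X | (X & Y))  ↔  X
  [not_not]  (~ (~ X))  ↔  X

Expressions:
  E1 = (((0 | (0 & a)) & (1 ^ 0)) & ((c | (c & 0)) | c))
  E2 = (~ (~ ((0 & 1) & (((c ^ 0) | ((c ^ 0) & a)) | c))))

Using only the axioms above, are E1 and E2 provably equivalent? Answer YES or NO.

YES

1. [xor_false →] (1 ^ 0)  →  1;  E1 = (((0 | (0 & a)) & 1) & ((c | (c & 0)) | c))
2. [absorb_or →] (c | (c & 0))  →  c;  E1 = (((0 | (0 & a)) & 1) & (c | c))
3. [absorb_or →] (0 | (0 & a))  →  0;  E1 = ((0 & 1) & (c | c))
4. [xor_false ←] c  →  (c ^ 0);  E1 = ((0 & 1) & ((c ^ 0) | c))
5. [not_not ←] ((0 & 1) & ((c ^ 0) | c))  →  (~ (~ ((0 & 1) & ((c ^ 0) | c))))
6. [absorb_or ←] (c ^ 0)  →  ((c ^ 0) | ((c ^ 0) & a));  this is E2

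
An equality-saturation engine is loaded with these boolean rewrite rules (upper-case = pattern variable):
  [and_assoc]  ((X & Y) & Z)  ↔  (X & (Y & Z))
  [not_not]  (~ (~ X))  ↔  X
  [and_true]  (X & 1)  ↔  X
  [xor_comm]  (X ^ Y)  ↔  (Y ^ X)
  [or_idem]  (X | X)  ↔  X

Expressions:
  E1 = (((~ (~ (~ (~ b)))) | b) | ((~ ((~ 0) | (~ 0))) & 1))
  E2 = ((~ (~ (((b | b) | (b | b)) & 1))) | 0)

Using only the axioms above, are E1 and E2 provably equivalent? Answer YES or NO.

(1) (~ (~ (~ (~ b))))  =[not_not →]=  (~ (~ b))    ⊢ (((~ (~ b)) | b) | ((~ ((~ 0) | (~ 0))) & 1))
(2) ((~ 0) | (~ 0))  =[or_idem →]=  (~ 0)    ⊢ (((~ (~ b)) | b) | ((~ (~ 0)) & 1))
(3) (~ (~ b))  =[not_not →]=  b    ⊢ ((b | b) | ((~ (~ 0)) & 1))
(4) ((~ (~ 0)) & 1)  =[and_true →]=  (~ (~ 0))    ⊢ ((b | b) | (~ (~ 0)))
(5) (b | b)  =[or_idem →]=  b    ⊢ (b | (~ (~ 0)))
(6) (~ (~ 0))  =[not_not →]=  0    ⊢ (b | 0)
(7) b  =[or_idem ←]=  (b | b)    ⊢ ((b | b) | 0)
(8) (b | b)  =[and_true ←]=  ((b | b) & 1)    ⊢ (((b | b) & 1) | 0)
(9) (b | b)  =[or_idem ←]=  ((b | b) | (b | b))    ⊢ ((((b | b) | (b | b)) & 1) | 0)
(10) (((b | b) | (b | b)) & 1)  =[not_not ←]=  (~ (~ (((b | b) | (b | b)) & 1)))    ⊢ E2

YES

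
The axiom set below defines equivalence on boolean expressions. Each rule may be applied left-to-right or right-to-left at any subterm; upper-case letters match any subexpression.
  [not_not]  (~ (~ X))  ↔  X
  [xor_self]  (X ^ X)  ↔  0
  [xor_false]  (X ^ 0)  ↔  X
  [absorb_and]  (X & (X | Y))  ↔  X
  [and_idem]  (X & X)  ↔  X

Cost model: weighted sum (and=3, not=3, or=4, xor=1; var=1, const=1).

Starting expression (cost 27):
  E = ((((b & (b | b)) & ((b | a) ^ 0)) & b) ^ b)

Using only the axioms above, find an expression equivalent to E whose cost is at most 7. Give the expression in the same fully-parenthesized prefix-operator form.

((b & b) ^ b)   [cost 7]

1. [absorb_and →] (b & (b | b))  →  b;  E = (((b & ((b | a) ^ 0)) & b) ^ b)
2. [xor_false →] ((b | a) ^ 0)  →  (b | a);  E = (((b & (b | a)) & b) ^ b)
3. [absorb_and →] (b & (b | a))  →  b;  cost 7 ≤ 7, done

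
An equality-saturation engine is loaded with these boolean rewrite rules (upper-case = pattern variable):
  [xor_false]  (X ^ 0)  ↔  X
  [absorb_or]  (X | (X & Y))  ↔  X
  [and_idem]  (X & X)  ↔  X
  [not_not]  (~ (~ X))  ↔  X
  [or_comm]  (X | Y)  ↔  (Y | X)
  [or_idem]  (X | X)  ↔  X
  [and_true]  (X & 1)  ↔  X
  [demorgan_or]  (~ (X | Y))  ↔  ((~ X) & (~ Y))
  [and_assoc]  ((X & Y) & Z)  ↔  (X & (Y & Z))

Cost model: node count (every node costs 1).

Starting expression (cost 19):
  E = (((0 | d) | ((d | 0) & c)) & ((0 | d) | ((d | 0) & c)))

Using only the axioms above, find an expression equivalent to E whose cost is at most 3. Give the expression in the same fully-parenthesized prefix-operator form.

step 1: and_idem (→) rewrites (((0 | d) | ((d | 0) & c)) & ((0 | d) | ((d | 0) & c))) into ((0 | d) | ((d | 0) & c))
step 2: or_comm (→) rewrites (0 | d) into (d | 0), now ((d | 0) | ((d | 0) & c))
step 3: absorb_or (→) rewrites ((d | 0) | ((d | 0) & c)) into (d | 0), reaching cost 3 (bound 3)

(d | 0)   [cost 3]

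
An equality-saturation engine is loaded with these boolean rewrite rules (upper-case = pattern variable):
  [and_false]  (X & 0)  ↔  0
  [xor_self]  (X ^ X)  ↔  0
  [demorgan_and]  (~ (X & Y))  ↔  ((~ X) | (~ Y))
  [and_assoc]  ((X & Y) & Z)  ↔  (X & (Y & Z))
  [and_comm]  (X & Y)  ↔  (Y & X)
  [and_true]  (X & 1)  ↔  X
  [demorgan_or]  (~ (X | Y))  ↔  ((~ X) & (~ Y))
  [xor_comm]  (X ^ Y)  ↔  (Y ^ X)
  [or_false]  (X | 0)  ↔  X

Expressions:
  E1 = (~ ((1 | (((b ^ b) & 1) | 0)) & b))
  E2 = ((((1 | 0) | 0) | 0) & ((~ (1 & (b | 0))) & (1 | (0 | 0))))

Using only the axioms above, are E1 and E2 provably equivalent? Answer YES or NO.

YES

1. [and_true →] ((b ^ b) & 1)  →  (b ^ b);  E1 = (~ ((1 | ((b ^ b) | 0)) & b))
2. [or_false →] ((b ^ b) | 0)  →  (b ^ b);  E1 = (~ ((1 | (b ^ b)) & b))
3. [xor_self →] (b ^ b)  →  0;  E1 = (~ ((1 | 0) & b))
4. [or_false →] (1 | 0)  →  1;  E1 = (~ (1 & b))
5. [and_true ←] (~ (1 & b))  →  ((~ (1 & b)) & 1)
6. [and_true ←] (~ (1 & b))  →  ((~ (1 & b)) & 1);  E1 = (((~ (1 & b)) & 1) & 1)
7. [or_false ←] 1  →  (1 | 0);  E1 = (((~ (1 & b)) & (1 | 0)) & 1)
8. [and_comm →] (((~ (1 & b)) & (1 | 0)) & 1)  →  (1 & ((~ (1 & b)) & (1 | 0)))
9. [or_false ←] 1  →  (1 | 0);  E1 = ((1 | 0) & ((~ (1 & b)) & (1 | 0)))
10. [or_false ←] 0  →  (0 | 0);  E1 = ((1 | 0) & ((~ (1 & b)) & (1 | (0 | 0))))
11. [or_false ←] 1  →  (1 | 0);  E1 = (((1 | 0) | 0) & ((~ (1 & b)) & (1 | (0 | 0))))
12. [or_false ←] ((1 | 0) | 0)  →  (((1 | 0) | 0) | 0);  E1 = ((((1 | 0) | 0) | 0) & ((~ (1 & b)) & (1 | (0 | 0))))
13. [or_false ←] b  →  (b | 0);  this is E2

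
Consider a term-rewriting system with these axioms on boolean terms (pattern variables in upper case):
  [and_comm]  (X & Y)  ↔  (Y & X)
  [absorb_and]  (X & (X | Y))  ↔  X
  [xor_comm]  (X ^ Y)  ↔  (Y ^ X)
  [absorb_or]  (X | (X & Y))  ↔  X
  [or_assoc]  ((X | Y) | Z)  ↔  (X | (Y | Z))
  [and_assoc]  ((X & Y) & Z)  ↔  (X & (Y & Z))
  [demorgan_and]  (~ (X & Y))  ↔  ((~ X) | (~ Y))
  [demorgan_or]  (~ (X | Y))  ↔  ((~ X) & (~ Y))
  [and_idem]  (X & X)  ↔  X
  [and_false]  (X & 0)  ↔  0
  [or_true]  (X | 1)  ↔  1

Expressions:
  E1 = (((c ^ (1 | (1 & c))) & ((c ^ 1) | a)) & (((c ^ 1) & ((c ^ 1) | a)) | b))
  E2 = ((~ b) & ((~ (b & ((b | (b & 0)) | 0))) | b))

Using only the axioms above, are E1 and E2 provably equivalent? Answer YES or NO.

NO

Every axiom is a valid identity, so a rewrite proof would force E1 and E2 to agree under every assignment.
At a=0, b=0, c=1: E1 = 0 but E2 = 1; they differ, so no derivation exists.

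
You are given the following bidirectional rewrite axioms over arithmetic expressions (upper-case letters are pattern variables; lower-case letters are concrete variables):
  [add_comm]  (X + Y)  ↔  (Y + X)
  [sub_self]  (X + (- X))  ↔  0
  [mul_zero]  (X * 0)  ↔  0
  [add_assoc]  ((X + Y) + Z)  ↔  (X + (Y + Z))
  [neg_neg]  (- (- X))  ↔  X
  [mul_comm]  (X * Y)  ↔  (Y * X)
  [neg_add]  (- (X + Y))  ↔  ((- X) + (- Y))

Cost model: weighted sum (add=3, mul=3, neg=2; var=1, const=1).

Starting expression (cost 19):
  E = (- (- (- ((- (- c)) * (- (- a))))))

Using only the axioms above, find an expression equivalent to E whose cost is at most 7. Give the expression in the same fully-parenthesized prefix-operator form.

(- (c * a))   [cost 7]

(1) (- (- (- ((- (- c)) * (- (- a))))))  =[neg_neg →]=  (- ((- (- c)) * (- (- a))))
(2) (- (- a))  =[neg_neg →]=  a    ⊢ (- ((- (- c)) * a))
(3) (- (- c))  =[neg_neg →]=  c    ⊢ cost 7, within 7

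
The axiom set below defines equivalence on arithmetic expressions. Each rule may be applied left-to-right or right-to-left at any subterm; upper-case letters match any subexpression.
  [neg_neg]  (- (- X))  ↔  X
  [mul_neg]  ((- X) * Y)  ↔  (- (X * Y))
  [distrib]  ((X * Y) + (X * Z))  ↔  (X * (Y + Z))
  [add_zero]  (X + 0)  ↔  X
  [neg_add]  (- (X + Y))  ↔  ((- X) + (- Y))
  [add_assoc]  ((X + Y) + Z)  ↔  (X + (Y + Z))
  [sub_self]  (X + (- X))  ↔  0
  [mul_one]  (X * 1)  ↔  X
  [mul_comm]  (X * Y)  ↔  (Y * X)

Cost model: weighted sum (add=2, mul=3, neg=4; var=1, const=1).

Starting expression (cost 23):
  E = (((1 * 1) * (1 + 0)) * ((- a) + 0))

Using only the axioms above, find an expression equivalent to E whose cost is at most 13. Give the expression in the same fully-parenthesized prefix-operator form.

((1 * 1) * (- a))   [cost 13]

step 1: add_zero (→) rewrites (1 + 0) into 1, now (((1 * 1) * 1) * ((- a) + 0))
step 2: mul_one (→) rewrites (1 * 1) into 1, now ((1 * 1) * ((- a) + 0))
step 3: add_zero (→) rewrites ((- a) + 0) into (- a), reaching cost 13 (bound 13)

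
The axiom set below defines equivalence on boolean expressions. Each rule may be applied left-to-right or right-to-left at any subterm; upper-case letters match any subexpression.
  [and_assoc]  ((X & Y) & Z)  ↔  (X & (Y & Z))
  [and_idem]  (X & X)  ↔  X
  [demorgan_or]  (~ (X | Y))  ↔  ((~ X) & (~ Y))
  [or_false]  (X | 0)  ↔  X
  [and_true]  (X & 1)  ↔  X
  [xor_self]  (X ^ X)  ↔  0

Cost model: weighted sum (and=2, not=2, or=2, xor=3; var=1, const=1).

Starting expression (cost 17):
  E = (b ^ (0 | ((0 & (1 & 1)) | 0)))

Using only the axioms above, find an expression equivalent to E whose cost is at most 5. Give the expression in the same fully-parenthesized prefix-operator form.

step 1: and_idem (→) rewrites (1 & 1) into 1, now (b ^ (0 | ((0 & 1) | 0)))
step 2: and_true (→) rewrites (0 & 1) into 0, now (b ^ (0 | (0 | 0)))
step 3: or_false (→) rewrites (0 | 0) into 0, now (b ^ (0 | 0))
step 4: or_false (→) rewrites (0 | 0) into 0, reaching cost 5 (bound 5)

(b ^ 0)   [cost 5]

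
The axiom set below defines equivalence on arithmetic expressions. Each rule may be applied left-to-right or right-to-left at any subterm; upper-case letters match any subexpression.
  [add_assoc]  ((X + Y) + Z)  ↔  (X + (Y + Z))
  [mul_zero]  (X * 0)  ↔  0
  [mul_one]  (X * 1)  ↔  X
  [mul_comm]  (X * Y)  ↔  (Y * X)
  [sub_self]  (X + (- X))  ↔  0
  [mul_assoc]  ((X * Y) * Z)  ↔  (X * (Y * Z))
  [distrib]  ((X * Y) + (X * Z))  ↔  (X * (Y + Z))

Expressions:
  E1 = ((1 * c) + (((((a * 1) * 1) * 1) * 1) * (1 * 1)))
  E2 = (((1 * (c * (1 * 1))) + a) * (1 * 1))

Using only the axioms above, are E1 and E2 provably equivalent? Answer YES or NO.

step 1: mul_assoc (→) rewrites (((((a * 1) * 1) * 1) * 1) * (1 * 1)) into ((((a * 1) * 1) * 1) * (1 * (1 * 1))), now ((1 * c) + ((((a * 1) * 1) * 1) * (1 * (1 * 1))))
step 2: mul_one (→) rewrites ((a * 1) * 1) into (a * 1), now ((1 * c) + (((a * 1) * 1) * (1 * (1 * 1))))
step 3: mul_comm (→) rewrites (1 * (1 * 1)) into ((1 * 1) * 1), now ((1 * c) + (((a * 1) * 1) * ((1 * 1) * 1)))
step 4: mul_one (→) rewrites ((a * 1) * 1) into (a * 1), now ((1 * c) + ((a * 1) * ((1 * 1) * 1)))
step 5: mul_one (→) rewrites (a * 1) into a, now ((1 * c) + (a * ((1 * 1) * 1)))
step 6: mul_one (→) rewrites ((1 * 1) * 1) into (1 * 1), now ((1 * c) + (a * (1 * 1)))
step 7: mul_comm (→) rewrites (1 * c) into (c * 1), now ((c * 1) + (a * (1 * 1)))
step 8: mul_one (→) rewrites (1 * 1) into 1, now ((c * 1) + (a * 1))
step 9: mul_one (→) rewrites (c * 1) into c, now (c + (a * 1))
step 10: mul_one (→) rewrites (a * 1) into a, now (c + a)
step 11: mul_one (←) rewrites (c + a) into ((c + a) * 1)
step 12: mul_one (←) rewrites c into (c * 1), now (((c * 1) + a) * 1)
step 13: mul_one (←) rewrites 1 into (1 * 1), now (((c * 1) + a) * (1 * 1))
step 14: mul_comm (→) rewrites (c * 1) into (1 * c), now (((1 * c) + a) * (1 * 1))
step 15: mul_one (←) rewrites c into (c * 1), now (((1 * (c * 1)) + a) * (1 * 1))
step 16: mul_one (←) rewrites 1 into (1 * 1), which is E2

YES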